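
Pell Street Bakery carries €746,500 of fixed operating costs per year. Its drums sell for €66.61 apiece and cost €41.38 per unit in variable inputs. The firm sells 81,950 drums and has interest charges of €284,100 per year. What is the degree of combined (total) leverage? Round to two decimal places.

Contribution at this volume is 81,950 × €25.23 = €2,067,598.50.
Operating income = contribution − fixed costs = €2,067,598.50 − €746,500 = €1,321,098.50. Interest = €284,100.00, so EBIT − I = €1,036,998.50.
Degree of total leverage = total CM / (EBIT − interest) = €2,067,598.50 / €1,036,998.50 = 1.9938.

1.99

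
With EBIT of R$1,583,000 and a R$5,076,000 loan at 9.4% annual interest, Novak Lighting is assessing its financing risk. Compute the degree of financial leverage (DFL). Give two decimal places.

1.43

Interest = R$477,144.00.
DFL = EBIT ÷ (EBIT − I) = R$1,583,000 ÷ (R$1,583,000 − R$477,144.00) = R$1,583,000 ÷ R$1,105,856.00 = 1.4315.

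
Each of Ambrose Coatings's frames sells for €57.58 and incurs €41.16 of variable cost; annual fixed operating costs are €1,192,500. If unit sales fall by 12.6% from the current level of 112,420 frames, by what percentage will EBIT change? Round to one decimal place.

-35.6%

At 112,420 units, contribution = 112,420 × €16.42 = €1,845,936.40.
Subtracting fixed costs: EBIT = €1,845,936.40 − €1,192,500 = €653,436.40.
So DOL = total CM / EBIT = €1,845,936.40 / €653,436.40 = 2.8250.
%ΔEBIT = DOL × %ΔSales = 2.8250 × -12.6% = -35.6%.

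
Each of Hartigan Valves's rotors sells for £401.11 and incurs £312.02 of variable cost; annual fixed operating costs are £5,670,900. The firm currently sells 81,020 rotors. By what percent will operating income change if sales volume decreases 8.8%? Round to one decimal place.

-41.1%

At 81,020 units, contribution = 81,020 × £89.09 = £7,218,071.80.
Operating income = contribution − fixed costs = £7,218,071.80 − £5,670,900 = £1,547,171.80.
DOL = contribution ÷ EBIT = £7,218,071.80 ÷ £1,547,171.80 = 4.6653.
Operating income changes by 4.6653 × -8.8% = -41.1%.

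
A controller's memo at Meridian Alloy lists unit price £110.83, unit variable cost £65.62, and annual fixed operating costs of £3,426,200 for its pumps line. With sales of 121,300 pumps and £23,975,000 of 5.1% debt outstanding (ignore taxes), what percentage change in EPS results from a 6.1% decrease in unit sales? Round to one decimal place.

-40.1%

Contribution at this volume is 121,300 × £45.21 = £5,483,973.00.
EBIT = £5,483,973.00 − £3,426,200 = £2,057,773.00.
Interest = £1,222,725.00, so EBIT − I = £835,048.00.
Degree of combined leverage = contribution ÷ (EBIT − I) = £5,483,973.00 ÷ £835,048.00 = 6.5673.
%ΔEPS = DCL × %ΔSales = 6.5673 × -6.1% = -40.1%.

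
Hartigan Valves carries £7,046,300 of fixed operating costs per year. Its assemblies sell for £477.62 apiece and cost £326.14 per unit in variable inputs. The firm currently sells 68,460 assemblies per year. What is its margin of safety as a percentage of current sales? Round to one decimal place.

32.1%

Contribution margin per unit = £477.62 − £326.14 = £151.48. Break-even units = £7,046,300 ÷ £151.48 = 46,516.37; break-even revenue = 46,516.37 × £477.62 = £22,217,149.50.
Actual sales revenue = 68,460 × £477.62 = £32,697,865.20.
Margin of safety = (£32,697,865.20 − £22,217,149.50) ÷ £32,697,865.20 = 32.1%.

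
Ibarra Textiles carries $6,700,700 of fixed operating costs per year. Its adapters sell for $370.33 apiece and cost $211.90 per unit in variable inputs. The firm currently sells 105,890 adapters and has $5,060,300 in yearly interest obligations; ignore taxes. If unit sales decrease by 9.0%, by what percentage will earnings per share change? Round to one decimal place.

At 105,890 units, contribution = 105,890 × $158.43 = $16,776,152.70.
EBIT = $16,776,152.70 − $6,700,700 = $10,075,452.70.
After interest of $5,060,300.00, pre-tax earnings = $5,015,152.70.
Degree of combined leverage = contribution ÷ (EBIT − I) = $16,776,152.70 ÷ $5,015,152.70 = 3.3451.
%ΔEPS = DCL × %ΔSales = 3.3451 × -9.0% = -30.1%.

-30.1%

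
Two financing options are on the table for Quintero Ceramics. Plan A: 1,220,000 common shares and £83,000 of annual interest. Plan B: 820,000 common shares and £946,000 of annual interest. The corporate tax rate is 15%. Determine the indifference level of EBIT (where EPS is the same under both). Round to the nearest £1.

Set EPS_A = EPS_B: (EBIT − £83,000)(1 − 0.15) ÷ 1,220,000 = (EBIT − £946,000)(1 − 0.15) ÷ 820,000.
The (1 − t) factor cancels: (EBIT − 83,000) × 820,000 = (EBIT − 946,000) × 1,220,000.
Solving, EBIT = (946,000·1,220,000 − 83,000·820,000) / (1,220,000 − 820,000) = 1,086,060,000,000 / 400,000 = 2,715,150.00.

£2,715,150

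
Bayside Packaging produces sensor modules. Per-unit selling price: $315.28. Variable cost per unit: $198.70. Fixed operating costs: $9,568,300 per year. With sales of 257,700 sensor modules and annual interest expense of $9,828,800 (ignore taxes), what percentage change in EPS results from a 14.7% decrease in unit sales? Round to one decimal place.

Total contribution margin = 257,700 × $116.58 = $30,042,666.00.
Operating income = contribution − fixed costs = $30,042,666.00 − $9,568,300 = $20,474,366.00.
Interest = $9,828,800.00, so EBIT − I = $10,645,566.00.
DCL = total CM / (EBIT − I) = $30,042,666.00 / $10,645,566.00 = 2.8221.
EPS therefore changes by 2.8221 × (-14.7%) = -41.5%.

-41.5%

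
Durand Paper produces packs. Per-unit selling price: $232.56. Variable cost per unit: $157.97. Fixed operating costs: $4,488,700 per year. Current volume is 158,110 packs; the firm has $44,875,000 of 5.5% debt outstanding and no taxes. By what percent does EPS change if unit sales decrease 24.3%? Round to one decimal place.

At 158,110 units, contribution = 158,110 × $74.59 = $11,793,424.90.
Subtracting fixed costs: EBIT = $11,793,424.90 − $4,488,700 = $7,304,724.90.
Interest = $2,468,125.00, so EBIT − I = $4,836,599.90.
Degree of combined leverage = contribution ÷ (EBIT − I) = $11,793,424.90 ÷ $4,836,599.90 = 2.4384.
%ΔEPS = DCL × %ΔSales = 2.4384 × -24.3% = -59.3%.

-59.3%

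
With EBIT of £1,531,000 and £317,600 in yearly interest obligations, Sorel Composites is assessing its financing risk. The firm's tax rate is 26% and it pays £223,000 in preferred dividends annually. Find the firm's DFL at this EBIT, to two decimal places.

Interest = £317,600.00.
Pre-tax preferred-dividend burden = £223,000 ÷ (1 − 0.26) = £301,351.35.
DFL = EBIT ÷ [EBIT − I − D_p/(1−t)] = £1,531,000 ÷ [£1,531,000 − £317,600.00 − £301,351.35] = £1,531,000 ÷ £912,048.65 = 1.6786.

1.68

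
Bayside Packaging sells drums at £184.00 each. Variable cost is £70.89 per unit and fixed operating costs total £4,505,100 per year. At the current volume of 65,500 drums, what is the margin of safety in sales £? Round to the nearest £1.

Contribution margin per unit = £184.00 − £70.89 = £113.11. Break-even units = £4,505,100 ÷ £113.11 = 39,829.37; break-even revenue = 39,829.37 × £184.00 = £7,328,604.01.
Actual sales revenue = 65,500 × £184.00 = £12,052,000.00.
Margin of safety = £12,052,000.00 − £7,328,604.01 = £4,723,396.

£4,723,396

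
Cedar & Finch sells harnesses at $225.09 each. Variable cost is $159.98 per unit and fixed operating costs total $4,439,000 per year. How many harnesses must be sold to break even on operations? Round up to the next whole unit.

68,177 harnesses

Contribution margin per unit = $225.09 − $159.98 = $65.11.
Break-even volume = fixed costs ÷ CM per unit = $4,439,000 ÷ $65.11 = 68,176.93, so 68,177 harnesses.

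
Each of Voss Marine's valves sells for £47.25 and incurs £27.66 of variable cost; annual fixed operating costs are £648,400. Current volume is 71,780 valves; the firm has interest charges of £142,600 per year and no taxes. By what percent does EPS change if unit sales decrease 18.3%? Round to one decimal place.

-41.8%

Total contribution margin = 71,780 × £19.59 = £1,406,170.20.
EBIT = £1,406,170.20 − £648,400 = £757,770.20.
After interest of £142,600.00, pre-tax earnings = £615,170.20.
DCL = total CM / (EBIT − I) = £1,406,170.20 / £615,170.20 = 2.2858.
%ΔEPS = DCL × %ΔSales = 2.2858 × -18.3% = -41.8%.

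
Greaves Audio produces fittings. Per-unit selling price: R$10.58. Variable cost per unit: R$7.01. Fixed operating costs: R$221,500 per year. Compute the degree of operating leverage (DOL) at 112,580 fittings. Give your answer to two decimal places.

Total contribution margin = 112,580 × R$3.57 = R$401,910.60.
EBIT = R$401,910.60 − R$221,500 = R$180,410.60.
DOL = contribution ÷ EBIT = R$401,910.60 ÷ R$180,410.60 = 2.2278.

2.23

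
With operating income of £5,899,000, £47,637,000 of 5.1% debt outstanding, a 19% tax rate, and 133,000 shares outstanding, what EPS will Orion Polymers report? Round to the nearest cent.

£21.13

Pre-tax income = £5,899,000 − £2,429,487.00 = £3,469,513.00.
After tax at 19%: net income = £3,469,513.00 × 0.81 = £2,810,305.53.
Per share: £2,810,305.53 / 133,000 shares = £21.13.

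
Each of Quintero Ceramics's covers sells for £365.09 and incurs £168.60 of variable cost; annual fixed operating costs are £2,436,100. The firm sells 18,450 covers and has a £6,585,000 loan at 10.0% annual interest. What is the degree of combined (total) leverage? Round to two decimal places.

6.83

Contribution at this volume is 18,450 × £196.49 = £3,625,240.50.
Subtracting fixed costs: EBIT = £3,625,240.50 − £2,436,100 = £1,189,140.50. Interest = £658,500.00, so EBIT − I = £530,640.50.
Degree of total leverage = total CM / (EBIT − interest) = £3,625,240.50 / £530,640.50 = 6.8318.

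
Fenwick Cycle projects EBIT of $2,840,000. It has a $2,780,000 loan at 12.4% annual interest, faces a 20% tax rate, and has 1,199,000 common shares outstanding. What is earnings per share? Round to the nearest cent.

Interest = $344,720.00, so EBT = $2,840,000 − $344,720.00 = $2,495,280.00.
Net income = $2,495,280.00 × (1 − 0.20) = $1,996,224.00.
Per share: $1,996,224.00 / 1,199,000 shares = $1.66.

$1.66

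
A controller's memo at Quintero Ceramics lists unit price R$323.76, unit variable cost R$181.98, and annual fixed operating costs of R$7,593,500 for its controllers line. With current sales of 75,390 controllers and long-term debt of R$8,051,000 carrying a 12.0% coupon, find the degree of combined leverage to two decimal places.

5.02

Contribution at this volume is 75,390 × R$141.78 = R$10,688,794.20.
Subtracting fixed costs: EBIT = R$10,688,794.20 − R$7,593,500 = R$3,095,294.20. Interest = R$966,120.00, so EBIT − I = R$2,129,174.20.
DCL = contribution ÷ (EBIT − I) = R$10,688,794.20 ÷ R$2,129,174.20 = 5.0202.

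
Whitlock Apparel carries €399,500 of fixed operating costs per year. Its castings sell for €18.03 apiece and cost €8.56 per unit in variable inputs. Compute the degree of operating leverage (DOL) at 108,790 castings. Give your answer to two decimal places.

1.63

At 108,790 units, contribution = 108,790 × €9.47 = €1,030,241.30.
Operating income = contribution − fixed costs = €1,030,241.30 − €399,500 = €630,741.30.
So DOL = total CM / EBIT = €1,030,241.30 / €630,741.30 = 1.6334.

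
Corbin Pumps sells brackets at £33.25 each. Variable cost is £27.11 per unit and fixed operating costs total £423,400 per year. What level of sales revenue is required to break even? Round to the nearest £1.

Contribution margin per unit = £33.25 − £27.11 = £6.14, a CM ratio of £6.14 ÷ £33.25 = 0.1847.
Break-even revenue = fixed costs × price ÷ CM = £423,400 × £33.25 ÷ £6.14 = £2,292,842.

£2,292,842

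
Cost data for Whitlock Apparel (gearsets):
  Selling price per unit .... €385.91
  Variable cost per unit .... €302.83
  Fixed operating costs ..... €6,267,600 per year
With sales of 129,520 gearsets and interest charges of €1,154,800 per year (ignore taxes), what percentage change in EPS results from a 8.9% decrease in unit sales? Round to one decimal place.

-28.7%

Total contribution margin = 129,520 × €83.08 = €10,760,521.60.
EBIT = €10,760,521.60 − €6,267,600 = €4,492,921.60.
Interest = €1,154,800.00, so EBIT − I = €3,338,121.60.
Degree of combined leverage = contribution ÷ (EBIT − I) = €10,760,521.60 ÷ €3,338,121.60 = 3.2235.
EPS therefore changes by 3.2235 × (-8.9%) = -28.7%.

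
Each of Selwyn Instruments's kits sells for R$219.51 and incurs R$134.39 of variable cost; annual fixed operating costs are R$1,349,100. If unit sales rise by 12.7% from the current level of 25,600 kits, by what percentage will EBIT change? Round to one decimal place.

+33.3%

At 25,600 units, contribution = 25,600 × R$85.12 = R$2,179,072.00.
EBIT = R$2,179,072.00 − R$1,349,100 = R$829,972.00.
DOL = contribution ÷ EBIT = R$2,179,072.00 ÷ R$829,972.00 = 2.6255.
%ΔEBIT = DOL × %ΔSales = 2.6255 × +12.7% = +33.3%.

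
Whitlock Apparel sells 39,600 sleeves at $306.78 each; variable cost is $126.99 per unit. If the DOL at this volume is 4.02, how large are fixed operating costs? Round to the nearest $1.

At 39,600 units, contribution = 39,600 × $179.79 = $7,119,684.00.
DOL = contribution / EBIT, so EBIT = $7,119,684.00 / 4.02 = $1,771,065.67.
Fixed costs = CM − EBIT = $7,119,684.00 − $1,771,065.67 = $5,348,618.

$5,348,618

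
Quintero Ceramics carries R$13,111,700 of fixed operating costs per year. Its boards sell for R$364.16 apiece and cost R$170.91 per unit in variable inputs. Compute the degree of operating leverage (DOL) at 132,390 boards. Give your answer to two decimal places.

2.05

At 132,390 units, contribution = 132,390 × R$193.25 = R$25,584,367.50.
Operating income = contribution − fixed costs = R$25,584,367.50 − R$13,111,700 = R$12,472,667.50.
DOL = contribution ÷ EBIT = R$25,584,367.50 ÷ R$12,472,667.50 = 2.0512.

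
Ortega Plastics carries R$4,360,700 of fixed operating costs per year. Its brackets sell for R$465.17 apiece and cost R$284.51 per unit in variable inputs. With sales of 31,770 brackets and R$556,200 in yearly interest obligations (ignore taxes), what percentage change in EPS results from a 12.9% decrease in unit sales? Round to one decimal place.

-90.0%

Contribution at this volume is 31,770 × R$180.66 = R$5,739,568.20.
Subtracting fixed costs: EBIT = R$5,739,568.20 − R$4,360,700 = R$1,378,868.20.
Interest = R$556,200.00, so EBIT − I = R$822,668.20.
DCL = total CM / (EBIT − I) = R$5,739,568.20 / R$822,668.20 = 6.9768.
EPS therefore changes by 6.9768 × (-12.9%) = -90.0%.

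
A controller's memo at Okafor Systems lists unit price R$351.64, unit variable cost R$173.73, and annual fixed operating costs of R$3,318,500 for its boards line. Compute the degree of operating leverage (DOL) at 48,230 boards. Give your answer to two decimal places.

Contribution at this volume is 48,230 × R$177.91 = R$8,580,599.30.
EBIT = R$8,580,599.30 − R$3,318,500 = R$5,262,099.30.
So DOL = total CM / EBIT = R$8,580,599.30 / R$5,262,099.30 = 1.6306.

1.63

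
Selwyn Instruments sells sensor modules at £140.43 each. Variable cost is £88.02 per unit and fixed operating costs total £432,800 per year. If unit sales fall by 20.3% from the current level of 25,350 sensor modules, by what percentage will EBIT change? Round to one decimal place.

-30.1%

Total contribution margin = 25,350 × £52.41 = £1,328,593.50.
EBIT = £1,328,593.50 − £432,800 = £895,793.50.
So DOL = total CM / EBIT = £1,328,593.50 / £895,793.50 = 1.4831.
Operating income changes by 1.4831 × -20.3% = -30.1%.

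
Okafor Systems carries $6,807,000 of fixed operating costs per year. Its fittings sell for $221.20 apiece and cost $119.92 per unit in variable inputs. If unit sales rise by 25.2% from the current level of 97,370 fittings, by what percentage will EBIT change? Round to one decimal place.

+81.4%

At 97,370 units, contribution = 97,370 × $101.28 = $9,861,633.60.
Operating income = contribution − fixed costs = $9,861,633.60 − $6,807,000 = $3,054,633.60.
DOL = contribution ÷ EBIT = $9,861,633.60 ÷ $3,054,633.60 = 3.2284.
So EBIT moves 3.2284 × (+25.2%) = +81.4%.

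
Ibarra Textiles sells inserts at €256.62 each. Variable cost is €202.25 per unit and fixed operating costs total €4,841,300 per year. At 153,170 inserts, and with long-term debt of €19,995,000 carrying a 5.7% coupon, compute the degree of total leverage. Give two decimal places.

Total contribution margin = 153,170 × €54.37 = €8,327,852.90.
EBIT = €8,327,852.90 − €4,841,300 = €3,486,552.90. Interest = €1,139,715.00, so EBIT − I = €2,346,837.90.
Degree of total leverage = total CM / (EBIT − interest) = €8,327,852.90 / €2,346,837.90 = 3.5485.

3.55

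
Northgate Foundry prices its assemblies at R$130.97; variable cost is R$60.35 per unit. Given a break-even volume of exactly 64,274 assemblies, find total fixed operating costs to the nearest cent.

Each unit contributes R$130.97 − R$60.35 = R$70.62.
Fixed costs = break-even units × CM = 64,274 × R$70.62 = R$4,539,029.88.

R$4,539,029.88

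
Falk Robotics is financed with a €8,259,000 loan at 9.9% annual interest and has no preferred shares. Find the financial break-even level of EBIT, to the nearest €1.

Annual interest = 9.9% × €8,259,000 = €817,641.00.
With no preferred dividends, EPS = 0 when EBIT exactly covers interest, so the financial break-even EBIT is €817,641.00.

€817,641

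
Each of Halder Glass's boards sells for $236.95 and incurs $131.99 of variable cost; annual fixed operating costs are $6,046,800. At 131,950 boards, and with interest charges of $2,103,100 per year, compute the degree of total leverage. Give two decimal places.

2.43

Total contribution margin = 131,950 × $104.96 = $13,849,472.00.
EBIT = $13,849,472.00 − $6,046,800 = $7,802,672.00. Interest = $2,103,100.00, so EBIT − I = $5,699,572.00.
Degree of total leverage = total CM / (EBIT − interest) = $13,849,472.00 / $5,699,572.00 = 2.4299.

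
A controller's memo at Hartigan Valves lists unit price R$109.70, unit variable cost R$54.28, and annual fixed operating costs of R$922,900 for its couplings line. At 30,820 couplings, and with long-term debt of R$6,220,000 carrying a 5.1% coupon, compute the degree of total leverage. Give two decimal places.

Total contribution margin = 30,820 × R$55.42 = R$1,708,044.40.
EBIT = R$1,708,044.40 − R$922,900 = R$785,144.40. Interest = R$317,220.00, so EBIT − I = R$467,924.40.
Degree of total leverage = total CM / (EBIT − interest) = R$1,708,044.40 / R$467,924.40 = 3.6503.

3.65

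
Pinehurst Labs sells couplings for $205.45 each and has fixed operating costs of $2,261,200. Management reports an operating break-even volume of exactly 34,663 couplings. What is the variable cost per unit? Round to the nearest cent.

At break-even, FC = Q × (P − VC), so P − VC = $2,261,200 ÷ 34,663 = $65.2338.
Hence VC = price − CM = $205.45 − $65.2338 = $140.22.

$140.22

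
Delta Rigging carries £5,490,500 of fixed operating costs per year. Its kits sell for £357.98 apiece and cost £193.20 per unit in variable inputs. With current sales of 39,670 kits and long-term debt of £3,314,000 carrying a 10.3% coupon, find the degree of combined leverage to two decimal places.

9.27

Total contribution margin = 39,670 × £164.78 = £6,536,822.60.
Subtracting fixed costs: EBIT = £6,536,822.60 − £5,490,500 = £1,046,322.60. Interest = £341,342.00.
DOL = £6,536,822.60 ÷ £1,046,322.60 = 6.2474; DFL = £1,046,322.60 ÷ £704,980.60 = 1.4842.
DCL = DOL × DFL = 6.2474 × 1.4842 = 9.2724.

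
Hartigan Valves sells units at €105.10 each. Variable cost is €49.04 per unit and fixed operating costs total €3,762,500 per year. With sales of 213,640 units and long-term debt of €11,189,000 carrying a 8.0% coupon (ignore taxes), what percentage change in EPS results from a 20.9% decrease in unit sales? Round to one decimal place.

-34.2%

Total contribution margin = 213,640 × €56.06 = €11,976,658.40.
Subtracting fixed costs: EBIT = €11,976,658.40 − €3,762,500 = €8,214,158.40.
Interest = €895,120.00, so EBIT − I = €7,319,038.40.
DCL = total CM / (EBIT − I) = €11,976,658.40 / €7,319,038.40 = 1.6364.
%ΔEPS = DCL × %ΔSales = 1.6364 × -20.9% = -34.2%.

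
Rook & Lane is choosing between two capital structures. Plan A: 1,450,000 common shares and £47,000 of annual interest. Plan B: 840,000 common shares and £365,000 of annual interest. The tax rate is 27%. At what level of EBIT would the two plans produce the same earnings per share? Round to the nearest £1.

£802,902

Set EPS_A = EPS_B: (EBIT − £47,000)(1 − 0.27) ÷ 1,450,000 = (EBIT − £365,000)(1 − 0.27) ÷ 840,000.
The (1 − t) factor cancels: (EBIT − 47,000) × 840,000 = (EBIT − 365,000) × 1,450,000.
Solving, EBIT = (365,000·1,450,000 − 47,000·840,000) / (1,450,000 − 840,000) = 489,770,000,000 / 610,000 = 802,901.64.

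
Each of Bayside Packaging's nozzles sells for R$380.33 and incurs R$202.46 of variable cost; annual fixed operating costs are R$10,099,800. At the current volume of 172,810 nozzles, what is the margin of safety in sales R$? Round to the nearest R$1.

R$44,128,960

Unit CM = price − variable cost = R$380.33 − R$202.46 = R$177.87. Break-even units = R$10,099,800 ÷ R$177.87 = 56,781.92; break-even revenue = 56,781.92 × R$380.33 = R$21,595,867.40.
Current sales = 172,810 × R$380.33 = R$65,724,827.30.
Margin of safety = R$65,724,827.30 − R$21,595,867.40 = R$44,128,960.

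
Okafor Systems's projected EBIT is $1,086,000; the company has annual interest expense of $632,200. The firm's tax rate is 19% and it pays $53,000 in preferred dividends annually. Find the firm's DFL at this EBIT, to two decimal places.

Interest = $632,200.00.
Preferred dividends grossed up pre-tax: $53,000 / (1 − 0.19) = $65,432.10.
DFL = EBIT ÷ [EBIT − I − D_p/(1−t)] = $1,086,000 ÷ [$1,086,000 − $632,200.00 − $65,432.10] = $1,086,000 ÷ $388,367.90 = 2.7963.

2.80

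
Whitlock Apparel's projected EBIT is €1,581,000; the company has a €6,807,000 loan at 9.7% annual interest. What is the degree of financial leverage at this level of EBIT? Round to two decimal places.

Annual interest charges come to €660,279.00.
DFL = EBIT ÷ (EBIT − I) = €1,581,000 ÷ (€1,581,000 − €660,279.00) = €1,581,000 ÷ €920,721.00 = 1.7171.

1.72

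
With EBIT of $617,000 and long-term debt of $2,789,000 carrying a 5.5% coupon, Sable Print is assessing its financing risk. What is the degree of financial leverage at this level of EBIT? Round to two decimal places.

1.33

Interest = $153,395.00.
Degree of financial leverage = EBIT / (EBIT − interest) = $617,000 / $463,605.00 = 1.3309.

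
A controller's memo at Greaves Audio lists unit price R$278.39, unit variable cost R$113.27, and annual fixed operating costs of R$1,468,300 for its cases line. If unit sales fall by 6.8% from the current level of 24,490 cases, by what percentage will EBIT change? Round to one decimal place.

Contribution at this volume is 24,490 × R$165.12 = R$4,043,788.80.
Operating income = contribution − fixed costs = R$4,043,788.80 − R$1,468,300 = R$2,575,488.80.
DOL = contribution ÷ EBIT = R$4,043,788.80 ÷ R$2,575,488.80 = 1.5701.
So EBIT moves 1.5701 × (-6.8%) = -10.7%.

-10.7%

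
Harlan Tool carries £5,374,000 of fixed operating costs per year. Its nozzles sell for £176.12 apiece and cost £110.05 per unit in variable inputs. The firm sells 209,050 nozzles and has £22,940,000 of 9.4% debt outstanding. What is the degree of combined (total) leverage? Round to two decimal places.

At 209,050 units, contribution = 209,050 × £66.07 = £13,811,933.50.
EBIT = £13,811,933.50 − £5,374,000 = £8,437,933.50. Interest = £2,156,360.00.
DOL = £13,811,933.50 ÷ £8,437,933.50 = 1.6369; DFL = £8,437,933.50 ÷ £6,281,573.50 = 1.3433.
DCL = DOL × DFL = 1.6369 × 1.3433 = 2.1988.

2.20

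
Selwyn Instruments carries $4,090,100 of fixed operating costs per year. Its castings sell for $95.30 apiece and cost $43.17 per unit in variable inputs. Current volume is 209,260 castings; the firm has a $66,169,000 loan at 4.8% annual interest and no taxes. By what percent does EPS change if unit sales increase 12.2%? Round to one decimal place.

+36.5%

Contribution at this volume is 209,260 × $52.13 = $10,908,723.80.
EBIT = $10,908,723.80 − $4,090,100 = $6,818,623.80.
Interest = $3,176,112.00, so EBIT − I = $3,642,511.80.
DCL = total CM / (EBIT − I) = $10,908,723.80 / $3,642,511.80 = 2.9948.
EPS therefore changes by 2.9948 × (+12.2%) = +36.5%.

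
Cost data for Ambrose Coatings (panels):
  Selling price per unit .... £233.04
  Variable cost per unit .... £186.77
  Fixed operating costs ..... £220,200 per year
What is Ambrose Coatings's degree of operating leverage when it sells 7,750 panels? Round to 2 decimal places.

2.59

At 7,750 units, contribution = 7,750 × £46.27 = £358,592.50.
EBIT = £358,592.50 − £220,200 = £138,392.50.
So DOL = total CM / EBIT = £358,592.50 / £138,392.50 = 2.5911.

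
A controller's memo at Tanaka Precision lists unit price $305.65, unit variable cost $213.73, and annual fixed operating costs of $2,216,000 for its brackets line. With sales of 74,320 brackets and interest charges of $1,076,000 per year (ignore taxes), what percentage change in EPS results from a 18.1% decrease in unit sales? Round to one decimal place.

Contribution at this volume is 74,320 × $91.92 = $6,831,494.40.
Operating income = contribution − fixed costs = $6,831,494.40 − $2,216,000 = $4,615,494.40.
Interest = $1,076,000.00, so EBIT − I = $3,539,494.40.
Degree of combined leverage = contribution ÷ (EBIT − I) = $6,831,494.40 ÷ $3,539,494.40 = 1.9301.
EPS therefore changes by 1.9301 × (-18.1%) = -34.9%.

-34.9%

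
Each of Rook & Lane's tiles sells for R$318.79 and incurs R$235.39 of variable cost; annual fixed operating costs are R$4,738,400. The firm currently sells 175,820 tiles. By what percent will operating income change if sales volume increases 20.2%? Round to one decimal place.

+29.8%

At 175,820 units, contribution = 175,820 × R$83.40 = R$14,663,388.00.
EBIT = R$14,663,388.00 − R$4,738,400 = R$9,924,988.00.
Degree of operating leverage = R$14,663,388.00 / R$9,924,988.00 = 1.4774.
Operating income changes by 1.4774 × +20.2% = +29.8%.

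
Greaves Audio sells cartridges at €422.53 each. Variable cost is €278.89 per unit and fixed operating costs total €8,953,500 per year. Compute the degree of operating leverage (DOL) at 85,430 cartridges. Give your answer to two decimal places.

3.70

Contribution at this volume is 85,430 × €143.64 = €12,271,165.20.
EBIT = €12,271,165.20 − €8,953,500 = €3,317,665.20.
Degree of operating leverage = €12,271,165.20 / €3,317,665.20 = 3.6987.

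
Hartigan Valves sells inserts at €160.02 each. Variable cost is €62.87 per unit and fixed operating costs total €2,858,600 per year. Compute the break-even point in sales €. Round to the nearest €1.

€4,708,525

CM per unit = €160.02 − €62.87 = €97.15; CM ratio = €97.15 / €160.02 = 0.6071.
Break-even sales = FC ÷ CM ratio = €2,858,600 × €160.02 / €97.15 = €4,708,525.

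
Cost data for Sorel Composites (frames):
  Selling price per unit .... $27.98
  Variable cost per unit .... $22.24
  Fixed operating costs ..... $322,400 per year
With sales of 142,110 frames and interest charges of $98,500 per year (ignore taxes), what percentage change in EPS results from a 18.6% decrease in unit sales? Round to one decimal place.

At 142,110 units, contribution = 142,110 × $5.74 = $815,711.40.
Subtracting fixed costs: EBIT = $815,711.40 − $322,400 = $493,311.40.
Interest = $98,500.00, so EBIT − I = $394,811.40.
DCL = total CM / (EBIT − I) = $815,711.40 / $394,811.40 = 2.0661.
EPS therefore changes by 2.0661 × (-18.6%) = -38.4%.

-38.4%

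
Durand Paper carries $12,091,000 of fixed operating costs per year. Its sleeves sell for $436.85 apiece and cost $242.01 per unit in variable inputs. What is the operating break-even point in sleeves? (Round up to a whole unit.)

Contribution margin per unit = $436.85 − $242.01 = $194.84.
Units to break even: $12,091,000 ÷ $194.84 = 62,056.05, rounded up to 62,057.

62,057 sleeves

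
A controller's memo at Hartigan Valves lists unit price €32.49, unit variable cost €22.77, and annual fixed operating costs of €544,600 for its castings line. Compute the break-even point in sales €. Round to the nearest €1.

€1,820,376

CM per unit = €32.49 − €22.77 = €9.72; CM ratio = €9.72 / €32.49 = 0.2992.
Break-even sales = FC ÷ CM ratio = €544,600 × €32.49 / €9.72 = €1,820,376.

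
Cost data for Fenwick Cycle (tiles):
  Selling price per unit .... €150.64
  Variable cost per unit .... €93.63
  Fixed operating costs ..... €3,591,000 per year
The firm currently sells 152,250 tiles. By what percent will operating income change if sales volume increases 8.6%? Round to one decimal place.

+14.7%

At 152,250 units, contribution = 152,250 × €57.01 = €8,679,772.50.
Operating income = contribution − fixed costs = €8,679,772.50 − €3,591,000 = €5,088,772.50.
DOL = contribution ÷ EBIT = €8,679,772.50 ÷ €5,088,772.50 = 1.7057.
So EBIT moves 1.7057 × (+8.6%) = +14.7%.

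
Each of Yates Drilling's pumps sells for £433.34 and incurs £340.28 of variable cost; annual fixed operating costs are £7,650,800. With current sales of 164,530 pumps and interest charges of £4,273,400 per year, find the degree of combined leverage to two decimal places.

Contribution at this volume is 164,530 × £93.06 = £15,311,161.80.
EBIT = £15,311,161.80 − £7,650,800 = £7,660,361.80. Interest = £4,273,400.00, so EBIT − I = £3,386,961.80.
DCL = contribution ÷ (EBIT − I) = £15,311,161.80 ÷ £3,386,961.80 = 4.5206.

4.52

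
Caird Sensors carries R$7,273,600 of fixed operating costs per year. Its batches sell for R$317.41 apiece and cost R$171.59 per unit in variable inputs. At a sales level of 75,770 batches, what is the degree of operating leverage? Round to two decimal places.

Contribution at this volume is 75,770 × R$145.82 = R$11,048,781.40.
Operating income = contribution − fixed costs = R$11,048,781.40 − R$7,273,600 = R$3,775,181.40.
So DOL = total CM / EBIT = R$11,048,781.40 / R$3,775,181.40 = 2.9267.

2.93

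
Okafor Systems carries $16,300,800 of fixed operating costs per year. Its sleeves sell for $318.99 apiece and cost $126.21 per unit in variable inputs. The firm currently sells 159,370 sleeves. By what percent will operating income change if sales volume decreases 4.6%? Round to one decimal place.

Total contribution margin = 159,370 × $192.78 = $30,723,348.60.
Operating income = contribution − fixed costs = $30,723,348.60 − $16,300,800 = $14,422,548.60.
DOL = contribution ÷ EBIT = $30,723,348.60 ÷ $14,422,548.60 = 2.1302.
Operating income changes by 2.1302 × -4.6% = -9.8%.

-9.8%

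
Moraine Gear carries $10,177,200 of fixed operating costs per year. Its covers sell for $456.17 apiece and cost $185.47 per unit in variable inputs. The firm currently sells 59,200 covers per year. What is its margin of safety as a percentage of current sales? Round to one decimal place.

36.5%

Each unit contributes $456.17 − $185.47 = $270.70. Break-even units = $10,177,200 ÷ $270.70 = 37,595.86; break-even revenue = 37,595.86 × $456.17 = $17,150,104.63.
Actual sales revenue = 59,200 × $456.17 = $27,005,264.00.
Margin of safety = ($27,005,264.00 − $17,150,104.63) ÷ $27,005,264.00 = 36.5%.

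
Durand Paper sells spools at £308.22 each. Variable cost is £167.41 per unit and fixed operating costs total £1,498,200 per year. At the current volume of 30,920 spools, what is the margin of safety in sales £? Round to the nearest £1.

Contribution margin per unit = £308.22 − £167.41 = £140.81. Break-even units = £1,498,200 ÷ £140.81 = 10,639.87; break-even revenue = 10,639.87 × £308.22 = £3,279,420.52.
Current sales = 30,920 × £308.22 = £9,530,162.40.
Margin of safety = £9,530,162.40 − £3,279,420.52 = £6,250,742.

£6,250,742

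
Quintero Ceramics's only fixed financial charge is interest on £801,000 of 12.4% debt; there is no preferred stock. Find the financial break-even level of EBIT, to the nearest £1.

Annual interest = 12.4% × £801,000 = £99,324.00.
Without preferred stock the financial break-even is simply EBIT = interest = £99,324.00.

£99,324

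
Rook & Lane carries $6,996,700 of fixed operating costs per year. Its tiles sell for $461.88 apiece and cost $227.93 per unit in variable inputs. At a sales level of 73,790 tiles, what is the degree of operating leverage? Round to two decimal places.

At 73,790 units, contribution = 73,790 × $233.95 = $17,263,170.50.
Operating income = contribution − fixed costs = $17,263,170.50 − $6,996,700 = $10,266,470.50.
So DOL = total CM / EBIT = $17,263,170.50 / $10,266,470.50 = 1.6815.

1.68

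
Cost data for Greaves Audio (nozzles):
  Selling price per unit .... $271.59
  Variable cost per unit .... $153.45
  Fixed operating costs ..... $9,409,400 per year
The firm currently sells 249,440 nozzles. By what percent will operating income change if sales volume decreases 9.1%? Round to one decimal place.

-13.4%

Total contribution margin = 249,440 × $118.14 = $29,468,841.60.
EBIT = $29,468,841.60 − $9,409,400 = $20,059,441.60.
Degree of operating leverage = $29,468,841.60 / $20,059,441.60 = 1.4691.
Operating income changes by 1.4691 × -9.1% = -13.4%.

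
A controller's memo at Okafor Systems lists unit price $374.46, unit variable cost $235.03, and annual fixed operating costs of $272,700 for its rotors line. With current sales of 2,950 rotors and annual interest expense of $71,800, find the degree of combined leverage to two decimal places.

6.16

Total contribution margin = 2,950 × $139.43 = $411,318.50.
Operating income = contribution − fixed costs = $411,318.50 − $272,700 = $138,618.50. Interest = $71,800.00, so EBIT − I = $66,818.50.
DCL = contribution ÷ (EBIT − I) = $411,318.50 ÷ $66,818.50 = 6.1558.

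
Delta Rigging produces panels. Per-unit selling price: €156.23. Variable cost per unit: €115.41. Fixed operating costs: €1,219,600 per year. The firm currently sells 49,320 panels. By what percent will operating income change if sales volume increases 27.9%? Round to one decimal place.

Contribution at this volume is 49,320 × €40.82 = €2,013,242.40.
EBIT = €2,013,242.40 − €1,219,600 = €793,642.40.
Degree of operating leverage = €2,013,242.40 / €793,642.40 = 2.5367.
%ΔEBIT = DOL × %ΔSales = 2.5367 × +27.9% = +70.8%.

+70.8%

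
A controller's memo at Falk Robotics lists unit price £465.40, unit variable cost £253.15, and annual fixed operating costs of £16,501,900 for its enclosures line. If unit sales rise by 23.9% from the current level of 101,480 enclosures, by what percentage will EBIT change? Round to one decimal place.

At 101,480 units, contribution = 101,480 × £212.25 = £21,539,130.00.
EBIT = £21,539,130.00 − £16,501,900 = £5,037,230.00.
DOL = contribution ÷ EBIT = £21,539,130.00 ÷ £5,037,230.00 = 4.2760.
Operating income changes by 4.2760 × +23.9% = +102.2%.

+102.2%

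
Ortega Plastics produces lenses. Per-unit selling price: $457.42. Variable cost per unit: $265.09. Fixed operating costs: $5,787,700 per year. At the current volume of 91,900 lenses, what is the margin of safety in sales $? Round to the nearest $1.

Each unit contributes $457.42 − $265.09 = $192.33. Break-even units = $5,787,700 ÷ $192.33 = 30,092.55; break-even revenue = 30,092.55 × $457.42 = $13,764,933.88.
Actual sales revenue = 91,900 × $457.42 = $42,036,898.00.
Margin of safety = $42,036,898.00 − $13,764,933.88 = $28,271,964.

$28,271,964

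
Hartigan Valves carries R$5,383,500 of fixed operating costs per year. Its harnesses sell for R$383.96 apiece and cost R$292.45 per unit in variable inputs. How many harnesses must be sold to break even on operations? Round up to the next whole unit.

58,830 harnesses

Unit CM = price − variable cost = R$383.96 − R$292.45 = R$91.51.
Break-even volume = fixed costs ÷ CM per unit = R$5,383,500 ÷ R$91.51 = 58,829.64, so 58,830 harnesses.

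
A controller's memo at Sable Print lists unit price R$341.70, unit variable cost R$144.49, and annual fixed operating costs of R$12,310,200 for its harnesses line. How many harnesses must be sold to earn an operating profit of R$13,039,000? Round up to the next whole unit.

128,540 harnesses

Contribution margin per unit = R$341.70 − R$144.49 = R$197.21.
Units = (FC + target) / CM = (R$12,310,200 + R$13,039,000) / R$197.21 = 128,539.12, so 128,540 harnesses.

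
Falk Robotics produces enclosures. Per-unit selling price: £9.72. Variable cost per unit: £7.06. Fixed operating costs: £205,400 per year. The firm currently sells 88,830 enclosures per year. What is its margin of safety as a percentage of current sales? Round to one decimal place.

13.1%

Unit CM = price − variable cost = £9.72 − £7.06 = £2.66. Break-even units = £205,400 ÷ £2.66 = 77,218.05; break-even revenue = 77,218.05 × £9.72 = £750,559.40.
Current sales = 88,830 × £9.72 = £863,427.60.
Margin of safety = (£863,427.60 − £750,559.40) ÷ £863,427.60 = 13.1%.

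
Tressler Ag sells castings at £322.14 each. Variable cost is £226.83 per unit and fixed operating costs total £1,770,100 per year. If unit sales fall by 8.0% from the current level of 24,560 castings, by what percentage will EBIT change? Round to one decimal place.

Total contribution margin = 24,560 × £95.31 = £2,340,813.60.
EBIT = £2,340,813.60 − £1,770,100 = £570,713.60.
Degree of operating leverage = £2,340,813.60 / £570,713.60 = 4.1016.
So EBIT moves 4.1016 × (-8.0%) = -32.8%.

-32.8%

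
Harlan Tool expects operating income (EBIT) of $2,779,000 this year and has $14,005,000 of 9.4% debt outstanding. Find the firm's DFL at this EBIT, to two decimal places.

Annual interest charges come to $1,316,470.00.
Degree of financial leverage = EBIT / (EBIT − interest) = $2,779,000 / $1,462,530.00 = 1.9001.

1.90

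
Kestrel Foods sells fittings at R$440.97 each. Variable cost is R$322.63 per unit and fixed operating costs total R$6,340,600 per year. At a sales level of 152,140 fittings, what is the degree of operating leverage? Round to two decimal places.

1.54

Total contribution margin = 152,140 × R$118.34 = R$18,004,247.60.
EBIT = R$18,004,247.60 − R$6,340,600 = R$11,663,647.60.
Degree of operating leverage = R$18,004,247.60 / R$11,663,647.60 = 1.5436.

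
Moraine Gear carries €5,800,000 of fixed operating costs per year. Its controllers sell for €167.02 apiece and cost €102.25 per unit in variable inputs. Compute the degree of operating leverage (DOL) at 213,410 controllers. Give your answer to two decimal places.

Contribution at this volume is 213,410 × €64.77 = €13,822,565.70.
Subtracting fixed costs: EBIT = €13,822,565.70 − €5,800,000 = €8,022,565.70.
DOL = contribution ÷ EBIT = €13,822,565.70 ÷ €8,022,565.70 = 1.7230.

1.72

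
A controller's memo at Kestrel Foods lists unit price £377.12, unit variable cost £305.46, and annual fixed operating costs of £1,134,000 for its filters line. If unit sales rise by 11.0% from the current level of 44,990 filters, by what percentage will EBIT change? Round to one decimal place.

At 44,990 units, contribution = 44,990 × £71.66 = £3,223,983.40.
Operating income = contribution − fixed costs = £3,223,983.40 − £1,134,000 = £2,089,983.40.
So DOL = total CM / EBIT = £3,223,983.40 / £2,089,983.40 = 1.5426.
Operating income changes by 1.5426 × +11.0% = +17.0%.

+17.0%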